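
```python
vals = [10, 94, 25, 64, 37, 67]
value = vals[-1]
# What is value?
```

vals has length 6. Negative index -1 maps to positive index 6 + (-1) = 5. vals[5] = 67.

67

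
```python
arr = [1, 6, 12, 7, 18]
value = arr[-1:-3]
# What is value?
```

arr has length 5. The slice arr[-1:-3] resolves to an empty index range, so the result is [].

[]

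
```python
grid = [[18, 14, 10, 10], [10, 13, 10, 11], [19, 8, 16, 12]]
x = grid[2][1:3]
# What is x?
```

grid[2] = [19, 8, 16, 12]. grid[2] has length 4. The slice grid[2][1:3] selects indices [1, 2] (1->8, 2->16), giving [8, 16].

[8, 16]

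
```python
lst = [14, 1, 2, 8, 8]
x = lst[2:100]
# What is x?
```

lst has length 5. The slice lst[2:100] selects indices [2, 3, 4] (2->2, 3->8, 4->8), giving [2, 8, 8].

[2, 8, 8]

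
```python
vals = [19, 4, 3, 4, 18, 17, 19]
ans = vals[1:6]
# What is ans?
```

vals has length 7. The slice vals[1:6] selects indices [1, 2, 3, 4, 5] (1->4, 2->3, 3->4, 4->18, 5->17), giving [4, 3, 4, 18, 17].

[4, 3, 4, 18, 17]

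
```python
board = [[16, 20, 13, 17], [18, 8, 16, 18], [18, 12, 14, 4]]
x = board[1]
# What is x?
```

board has 3 rows. Row 1 is [18, 8, 16, 18].

[18, 8, 16, 18]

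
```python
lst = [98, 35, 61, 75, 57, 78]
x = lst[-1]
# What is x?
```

lst has length 6. Negative index -1 maps to positive index 6 + (-1) = 5. lst[5] = 78.

78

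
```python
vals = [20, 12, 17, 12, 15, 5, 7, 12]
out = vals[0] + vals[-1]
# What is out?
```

vals has length 8. vals[0] = 20.
vals has length 8. Negative index -1 maps to positive index 8 + (-1) = 7. vals[7] = 12.
Sum: 20 + 12 = 32.

32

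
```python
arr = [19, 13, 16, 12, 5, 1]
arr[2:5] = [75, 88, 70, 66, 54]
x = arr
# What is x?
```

arr starts as [19, 13, 16, 12, 5, 1] (length 6). The slice arr[2:5] covers indices [2, 3, 4] with values [16, 12, 5]. Replacing that slice with [75, 88, 70, 66, 54] (different length) produces [19, 13, 75, 88, 70, 66, 54, 1].

[19, 13, 75, 88, 70, 66, 54, 1]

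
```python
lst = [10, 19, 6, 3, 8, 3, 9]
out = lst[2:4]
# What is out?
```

lst has length 7. The slice lst[2:4] selects indices [2, 3] (2->6, 3->3), giving [6, 3].

[6, 3]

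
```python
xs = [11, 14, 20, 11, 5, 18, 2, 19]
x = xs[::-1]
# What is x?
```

xs has length 8. The slice xs[::-1] selects indices [7, 6, 5, 4, 3, 2, 1, 0] (7->19, 6->2, 5->18, 4->5, 3->11, 2->20, 1->14, 0->11), giving [19, 2, 18, 5, 11, 20, 14, 11].

[19, 2, 18, 5, 11, 20, 14, 11]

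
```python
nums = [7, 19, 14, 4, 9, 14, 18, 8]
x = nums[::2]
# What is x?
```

nums has length 8. The slice nums[::2] selects indices [0, 2, 4, 6] (0->7, 2->14, 4->9, 6->18), giving [7, 14, 9, 18].

[7, 14, 9, 18]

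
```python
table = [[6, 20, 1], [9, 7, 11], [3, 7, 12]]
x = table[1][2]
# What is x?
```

table[1] = [9, 7, 11]. Taking column 2 of that row yields 11.

11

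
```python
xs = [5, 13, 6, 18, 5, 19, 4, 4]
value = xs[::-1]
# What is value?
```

xs has length 8. The slice xs[::-1] selects indices [7, 6, 5, 4, 3, 2, 1, 0] (7->4, 6->4, 5->19, 4->5, 3->18, 2->6, 1->13, 0->5), giving [4, 4, 19, 5, 18, 6, 13, 5].

[4, 4, 19, 5, 18, 6, 13, 5]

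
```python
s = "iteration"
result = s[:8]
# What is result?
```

s has length 9. The slice s[:8] selects indices [0, 1, 2, 3, 4, 5, 6, 7] (0->'i', 1->'t', 2->'e', 3->'r', 4->'a', 5->'t', 6->'i', 7->'o'), giving 'iteratio'.

'iteratio'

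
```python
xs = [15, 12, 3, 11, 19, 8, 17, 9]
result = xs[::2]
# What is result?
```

xs has length 8. The slice xs[::2] selects indices [0, 2, 4, 6] (0->15, 2->3, 4->19, 6->17), giving [15, 3, 19, 17].

[15, 3, 19, 17]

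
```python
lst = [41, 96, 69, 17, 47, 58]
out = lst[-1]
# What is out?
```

lst has length 6. Negative index -1 maps to positive index 6 + (-1) = 5. lst[5] = 58.

58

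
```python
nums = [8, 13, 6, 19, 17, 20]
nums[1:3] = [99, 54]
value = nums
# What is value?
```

nums starts as [8, 13, 6, 19, 17, 20] (length 6). The slice nums[1:3] covers indices [1, 2] with values [13, 6]. Replacing that slice with [99, 54] (same length) produces [8, 99, 54, 19, 17, 20].

[8, 99, 54, 19, 17, 20]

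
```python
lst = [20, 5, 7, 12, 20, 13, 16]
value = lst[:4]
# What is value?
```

lst has length 7. The slice lst[:4] selects indices [0, 1, 2, 3] (0->20, 1->5, 2->7, 3->12), giving [20, 5, 7, 12].

[20, 5, 7, 12]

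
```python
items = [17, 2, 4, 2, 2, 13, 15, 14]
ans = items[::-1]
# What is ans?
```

items has length 8. The slice items[::-1] selects indices [7, 6, 5, 4, 3, 2, 1, 0] (7->14, 6->15, 5->13, 4->2, 3->2, 2->4, 1->2, 0->17), giving [14, 15, 13, 2, 2, 4, 2, 17].

[14, 15, 13, 2, 2, 4, 2, 17]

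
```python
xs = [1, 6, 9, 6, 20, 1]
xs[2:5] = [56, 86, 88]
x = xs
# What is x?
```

xs starts as [1, 6, 9, 6, 20, 1] (length 6). The slice xs[2:5] covers indices [2, 3, 4] with values [9, 6, 20]. Replacing that slice with [56, 86, 88] (same length) produces [1, 6, 56, 86, 88, 1].

[1, 6, 56, 86, 88, 1]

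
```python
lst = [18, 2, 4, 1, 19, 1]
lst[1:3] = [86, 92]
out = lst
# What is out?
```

lst starts as [18, 2, 4, 1, 19, 1] (length 6). The slice lst[1:3] covers indices [1, 2] with values [2, 4]. Replacing that slice with [86, 92] (same length) produces [18, 86, 92, 1, 19, 1].

[18, 86, 92, 1, 19, 1]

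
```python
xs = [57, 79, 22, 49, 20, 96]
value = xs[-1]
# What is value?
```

xs has length 6. Negative index -1 maps to positive index 6 + (-1) = 5. xs[5] = 96.

96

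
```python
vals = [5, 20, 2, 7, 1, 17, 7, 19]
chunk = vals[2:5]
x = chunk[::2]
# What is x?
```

vals has length 8. The slice vals[2:5] selects indices [2, 3, 4] (2->2, 3->7, 4->1), giving [2, 7, 1]. So chunk = [2, 7, 1]. chunk has length 3. The slice chunk[::2] selects indices [0, 2] (0->2, 2->1), giving [2, 1].

[2, 1]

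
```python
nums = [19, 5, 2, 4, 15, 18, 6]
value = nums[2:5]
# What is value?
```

nums has length 7. The slice nums[2:5] selects indices [2, 3, 4] (2->2, 3->4, 4->15), giving [2, 4, 15].

[2, 4, 15]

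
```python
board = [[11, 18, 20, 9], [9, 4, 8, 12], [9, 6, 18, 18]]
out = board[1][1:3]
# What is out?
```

board[1] = [9, 4, 8, 12]. board[1] has length 4. The slice board[1][1:3] selects indices [1, 2] (1->4, 2->8), giving [4, 8].

[4, 8]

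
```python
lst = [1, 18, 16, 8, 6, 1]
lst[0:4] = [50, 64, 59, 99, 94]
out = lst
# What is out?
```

lst starts as [1, 18, 16, 8, 6, 1] (length 6). The slice lst[0:4] covers indices [0, 1, 2, 3] with values [1, 18, 16, 8]. Replacing that slice with [50, 64, 59, 99, 94] (different length) produces [50, 64, 59, 99, 94, 6, 1].

[50, 64, 59, 99, 94, 6, 1]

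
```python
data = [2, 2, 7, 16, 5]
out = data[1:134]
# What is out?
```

data has length 5. The slice data[1:134] selects indices [1, 2, 3, 4] (1->2, 2->7, 3->16, 4->5), giving [2, 7, 16, 5].

[2, 7, 16, 5]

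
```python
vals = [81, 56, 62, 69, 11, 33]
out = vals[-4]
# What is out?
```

vals has length 6. Negative index -4 maps to positive index 6 + (-4) = 2. vals[2] = 62.

62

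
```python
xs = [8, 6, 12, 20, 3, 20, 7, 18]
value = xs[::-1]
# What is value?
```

xs has length 8. The slice xs[::-1] selects indices [7, 6, 5, 4, 3, 2, 1, 0] (7->18, 6->7, 5->20, 4->3, 3->20, 2->12, 1->6, 0->8), giving [18, 7, 20, 3, 20, 12, 6, 8].

[18, 7, 20, 3, 20, 12, 6, 8]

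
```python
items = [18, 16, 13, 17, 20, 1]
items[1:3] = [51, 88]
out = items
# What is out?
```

items starts as [18, 16, 13, 17, 20, 1] (length 6). The slice items[1:3] covers indices [1, 2] with values [16, 13]. Replacing that slice with [51, 88] (same length) produces [18, 51, 88, 17, 20, 1].

[18, 51, 88, 17, 20, 1]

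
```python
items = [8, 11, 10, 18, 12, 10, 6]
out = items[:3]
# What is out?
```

items has length 7. The slice items[:3] selects indices [0, 1, 2] (0->8, 1->11, 2->10), giving [8, 11, 10].

[8, 11, 10]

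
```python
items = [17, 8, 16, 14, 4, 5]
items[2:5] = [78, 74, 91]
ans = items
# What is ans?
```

items starts as [17, 8, 16, 14, 4, 5] (length 6). The slice items[2:5] covers indices [2, 3, 4] with values [16, 14, 4]. Replacing that slice with [78, 74, 91] (same length) produces [17, 8, 78, 74, 91, 5].

[17, 8, 78, 74, 91, 5]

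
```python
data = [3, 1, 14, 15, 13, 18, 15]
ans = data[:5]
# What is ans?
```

data has length 7. The slice data[:5] selects indices [0, 1, 2, 3, 4] (0->3, 1->1, 2->14, 3->15, 4->13), giving [3, 1, 14, 15, 13].

[3, 1, 14, 15, 13]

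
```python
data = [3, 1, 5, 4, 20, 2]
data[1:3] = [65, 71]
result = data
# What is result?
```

data starts as [3, 1, 5, 4, 20, 2] (length 6). The slice data[1:3] covers indices [1, 2] with values [1, 5]. Replacing that slice with [65, 71] (same length) produces [3, 65, 71, 4, 20, 2].

[3, 65, 71, 4, 20, 2]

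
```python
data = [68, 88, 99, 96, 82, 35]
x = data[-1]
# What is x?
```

data has length 6. Negative index -1 maps to positive index 6 + (-1) = 5. data[5] = 35.

35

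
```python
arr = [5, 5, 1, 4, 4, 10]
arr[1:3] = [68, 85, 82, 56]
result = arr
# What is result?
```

arr starts as [5, 5, 1, 4, 4, 10] (length 6). The slice arr[1:3] covers indices [1, 2] with values [5, 1]. Replacing that slice with [68, 85, 82, 56] (different length) produces [5, 68, 85, 82, 56, 4, 4, 10].

[5, 68, 85, 82, 56, 4, 4, 10]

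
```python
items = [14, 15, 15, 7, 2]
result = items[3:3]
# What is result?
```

items has length 5. The slice items[3:3] resolves to an empty index range, so the result is [].

[]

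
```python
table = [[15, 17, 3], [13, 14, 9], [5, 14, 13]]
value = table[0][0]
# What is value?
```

table[0] = [15, 17, 3]. Taking column 0 of that row yields 15.

15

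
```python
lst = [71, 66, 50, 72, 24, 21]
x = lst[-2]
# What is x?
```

lst has length 6. Negative index -2 maps to positive index 6 + (-2) = 4. lst[4] = 24.

24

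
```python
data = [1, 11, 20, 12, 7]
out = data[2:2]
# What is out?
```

data has length 5. The slice data[2:2] resolves to an empty index range, so the result is [].

[]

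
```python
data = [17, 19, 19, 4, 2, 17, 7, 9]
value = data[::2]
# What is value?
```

data has length 8. The slice data[::2] selects indices [0, 2, 4, 6] (0->17, 2->19, 4->2, 6->7), giving [17, 19, 2, 7].

[17, 19, 2, 7]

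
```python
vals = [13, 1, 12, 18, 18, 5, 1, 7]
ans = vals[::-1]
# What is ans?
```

vals has length 8. The slice vals[::-1] selects indices [7, 6, 5, 4, 3, 2, 1, 0] (7->7, 6->1, 5->5, 4->18, 3->18, 2->12, 1->1, 0->13), giving [7, 1, 5, 18, 18, 12, 1, 13].

[7, 1, 5, 18, 18, 12, 1, 13]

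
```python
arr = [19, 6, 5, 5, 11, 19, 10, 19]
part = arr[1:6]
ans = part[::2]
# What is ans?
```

arr has length 8. The slice arr[1:6] selects indices [1, 2, 3, 4, 5] (1->6, 2->5, 3->5, 4->11, 5->19), giving [6, 5, 5, 11, 19]. So part = [6, 5, 5, 11, 19]. part has length 5. The slice part[::2] selects indices [0, 2, 4] (0->6, 2->5, 4->19), giving [6, 5, 19].

[6, 5, 19]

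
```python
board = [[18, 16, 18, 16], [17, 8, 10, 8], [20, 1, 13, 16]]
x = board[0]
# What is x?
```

board has 3 rows. Row 0 is [18, 16, 18, 16].

[18, 16, 18, 16]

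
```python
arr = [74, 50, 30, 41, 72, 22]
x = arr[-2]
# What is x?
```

arr has length 6. Negative index -2 maps to positive index 6 + (-2) = 4. arr[4] = 72.

72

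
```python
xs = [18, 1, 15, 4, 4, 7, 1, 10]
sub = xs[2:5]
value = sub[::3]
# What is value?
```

xs has length 8. The slice xs[2:5] selects indices [2, 3, 4] (2->15, 3->4, 4->4), giving [15, 4, 4]. So sub = [15, 4, 4]. sub has length 3. The slice sub[::3] selects indices [0] (0->15), giving [15].

[15]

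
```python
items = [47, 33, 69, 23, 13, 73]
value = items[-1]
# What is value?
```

items has length 6. Negative index -1 maps to positive index 6 + (-1) = 5. items[5] = 73.

73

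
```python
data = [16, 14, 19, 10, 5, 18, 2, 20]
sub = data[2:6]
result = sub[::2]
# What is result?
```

data has length 8. The slice data[2:6] selects indices [2, 3, 4, 5] (2->19, 3->10, 4->5, 5->18), giving [19, 10, 5, 18]. So sub = [19, 10, 5, 18]. sub has length 4. The slice sub[::2] selects indices [0, 2] (0->19, 2->5), giving [19, 5].

[19, 5]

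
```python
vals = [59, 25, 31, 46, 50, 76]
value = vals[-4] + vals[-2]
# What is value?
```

vals has length 6. Negative index -4 maps to positive index 6 + (-4) = 2. vals[2] = 31.
vals has length 6. Negative index -2 maps to positive index 6 + (-2) = 4. vals[4] = 50.
Sum: 31 + 50 = 81.

81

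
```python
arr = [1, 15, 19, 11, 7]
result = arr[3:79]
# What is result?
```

arr has length 5. The slice arr[3:79] selects indices [3, 4] (3->11, 4->7), giving [11, 7].

[11, 7]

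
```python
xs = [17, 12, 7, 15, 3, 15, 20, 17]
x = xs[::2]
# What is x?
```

xs has length 8. The slice xs[::2] selects indices [0, 2, 4, 6] (0->17, 2->7, 4->3, 6->20), giving [17, 7, 3, 20].

[17, 7, 3, 20]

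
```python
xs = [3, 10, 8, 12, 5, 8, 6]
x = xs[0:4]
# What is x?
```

xs has length 7. The slice xs[0:4] selects indices [0, 1, 2, 3] (0->3, 1->10, 2->8, 3->12), giving [3, 10, 8, 12].

[3, 10, 8, 12]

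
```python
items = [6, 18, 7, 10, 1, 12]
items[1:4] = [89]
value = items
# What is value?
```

items starts as [6, 18, 7, 10, 1, 12] (length 6). The slice items[1:4] covers indices [1, 2, 3] with values [18, 7, 10]. Replacing that slice with [89] (different length) produces [6, 89, 1, 12].

[6, 89, 1, 12]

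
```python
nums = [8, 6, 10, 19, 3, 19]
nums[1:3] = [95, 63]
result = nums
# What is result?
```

nums starts as [8, 6, 10, 19, 3, 19] (length 6). The slice nums[1:3] covers indices [1, 2] with values [6, 10]. Replacing that slice with [95, 63] (same length) produces [8, 95, 63, 19, 3, 19].

[8, 95, 63, 19, 3, 19]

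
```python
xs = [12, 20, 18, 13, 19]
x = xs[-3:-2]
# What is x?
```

xs has length 5. The slice xs[-3:-2] selects indices [2] (2->18), giving [18].

[18]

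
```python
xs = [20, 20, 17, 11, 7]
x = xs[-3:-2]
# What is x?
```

xs has length 5. The slice xs[-3:-2] selects indices [2] (2->17), giving [17].

[17]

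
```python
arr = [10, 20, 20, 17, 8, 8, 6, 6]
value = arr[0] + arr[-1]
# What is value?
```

arr has length 8. arr[0] = 10.
arr has length 8. Negative index -1 maps to positive index 8 + (-1) = 7. arr[7] = 6.
Sum: 10 + 6 = 16.

16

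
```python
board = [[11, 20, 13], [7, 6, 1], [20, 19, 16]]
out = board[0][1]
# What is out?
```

board[0] = [11, 20, 13]. Taking column 1 of that row yields 20.

20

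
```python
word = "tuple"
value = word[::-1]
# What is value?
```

word has length 5. The slice word[::-1] selects indices [4, 3, 2, 1, 0] (4->'e', 3->'l', 2->'p', 1->'u', 0->'t'), giving 'elput'.

'elput'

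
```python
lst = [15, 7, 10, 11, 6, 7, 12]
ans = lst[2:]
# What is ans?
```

lst has length 7. The slice lst[2:] selects indices [2, 3, 4, 5, 6] (2->10, 3->11, 4->6, 5->7, 6->12), giving [10, 11, 6, 7, 12].

[10, 11, 6, 7, 12]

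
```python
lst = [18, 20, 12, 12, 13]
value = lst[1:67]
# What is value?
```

lst has length 5. The slice lst[1:67] selects indices [1, 2, 3, 4] (1->20, 2->12, 3->12, 4->13), giving [20, 12, 12, 13].

[20, 12, 12, 13]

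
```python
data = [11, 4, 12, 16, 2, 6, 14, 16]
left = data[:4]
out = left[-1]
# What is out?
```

data has length 8. The slice data[:4] selects indices [0, 1, 2, 3] (0->11, 1->4, 2->12, 3->16), giving [11, 4, 12, 16]. So left = [11, 4, 12, 16]. Then left[-1] = 16.

16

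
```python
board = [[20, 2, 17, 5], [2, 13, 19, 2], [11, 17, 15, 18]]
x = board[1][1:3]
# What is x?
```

board[1] = [2, 13, 19, 2]. board[1] has length 4. The slice board[1][1:3] selects indices [1, 2] (1->13, 2->19), giving [13, 19].

[13, 19]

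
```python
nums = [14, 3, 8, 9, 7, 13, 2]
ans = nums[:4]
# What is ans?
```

nums has length 7. The slice nums[:4] selects indices [0, 1, 2, 3] (0->14, 1->3, 2->8, 3->9), giving [14, 3, 8, 9].

[14, 3, 8, 9]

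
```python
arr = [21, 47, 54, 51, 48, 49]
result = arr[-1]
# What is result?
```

arr has length 6. Negative index -1 maps to positive index 6 + (-1) = 5. arr[5] = 49.

49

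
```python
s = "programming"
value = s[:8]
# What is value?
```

s has length 11. The slice s[:8] selects indices [0, 1, 2, 3, 4, 5, 6, 7] (0->'p', 1->'r', 2->'o', 3->'g', 4->'r', 5->'a', 6->'m', 7->'m'), giving 'programm'.

'programm'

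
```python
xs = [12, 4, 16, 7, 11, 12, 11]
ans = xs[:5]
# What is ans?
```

xs has length 7. The slice xs[:5] selects indices [0, 1, 2, 3, 4] (0->12, 1->4, 2->16, 3->7, 4->11), giving [12, 4, 16, 7, 11].

[12, 4, 16, 7, 11]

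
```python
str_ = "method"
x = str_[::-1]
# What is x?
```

str_ has length 6. The slice str_[::-1] selects indices [5, 4, 3, 2, 1, 0] (5->'d', 4->'o', 3->'h', 2->'t', 1->'e', 0->'m'), giving 'dohtem'.

'dohtem'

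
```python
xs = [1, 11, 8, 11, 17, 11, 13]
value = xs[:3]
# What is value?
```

xs has length 7. The slice xs[:3] selects indices [0, 1, 2] (0->1, 1->11, 2->8), giving [1, 11, 8].

[1, 11, 8]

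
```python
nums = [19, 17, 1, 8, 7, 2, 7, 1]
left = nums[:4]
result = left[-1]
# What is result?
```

nums has length 8. The slice nums[:4] selects indices [0, 1, 2, 3] (0->19, 1->17, 2->1, 3->8), giving [19, 17, 1, 8]. So left = [19, 17, 1, 8]. Then left[-1] = 8.

8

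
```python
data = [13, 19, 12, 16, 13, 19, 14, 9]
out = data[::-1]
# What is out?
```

data has length 8. The slice data[::-1] selects indices [7, 6, 5, 4, 3, 2, 1, 0] (7->9, 6->14, 5->19, 4->13, 3->16, 2->12, 1->19, 0->13), giving [9, 14, 19, 13, 16, 12, 19, 13].

[9, 14, 19, 13, 16, 12, 19, 13]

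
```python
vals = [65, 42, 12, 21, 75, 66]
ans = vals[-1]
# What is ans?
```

vals has length 6. Negative index -1 maps to positive index 6 + (-1) = 5. vals[5] = 66.

66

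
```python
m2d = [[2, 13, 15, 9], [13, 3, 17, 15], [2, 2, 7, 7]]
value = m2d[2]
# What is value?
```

m2d has 3 rows. Row 2 is [2, 2, 7, 7].

[2, 2, 7, 7]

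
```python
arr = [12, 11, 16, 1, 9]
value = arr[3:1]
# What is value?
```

arr has length 5. The slice arr[3:1] resolves to an empty index range, so the result is [].

[]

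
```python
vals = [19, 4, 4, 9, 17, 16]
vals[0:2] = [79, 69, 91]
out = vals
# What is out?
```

vals starts as [19, 4, 4, 9, 17, 16] (length 6). The slice vals[0:2] covers indices [0, 1] with values [19, 4]. Replacing that slice with [79, 69, 91] (different length) produces [79, 69, 91, 4, 9, 17, 16].

[79, 69, 91, 4, 9, 17, 16]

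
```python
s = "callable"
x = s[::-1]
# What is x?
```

s has length 8. The slice s[::-1] selects indices [7, 6, 5, 4, 3, 2, 1, 0] (7->'e', 6->'l', 5->'b', 4->'a', 3->'l', 2->'l', 1->'a', 0->'c'), giving 'elballac'.

'elballac'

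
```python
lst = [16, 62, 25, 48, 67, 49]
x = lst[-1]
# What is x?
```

lst has length 6. Negative index -1 maps to positive index 6 + (-1) = 5. lst[5] = 49.

49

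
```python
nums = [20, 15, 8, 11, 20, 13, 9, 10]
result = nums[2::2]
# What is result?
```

nums has length 8. The slice nums[2::2] selects indices [2, 4, 6] (2->8, 4->20, 6->9), giving [8, 20, 9].

[8, 20, 9]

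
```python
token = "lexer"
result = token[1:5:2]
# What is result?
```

token has length 5. The slice token[1:5:2] selects indices [1, 3] (1->'e', 3->'e'), giving 'ee'.

'ee'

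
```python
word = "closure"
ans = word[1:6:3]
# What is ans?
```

word has length 7. The slice word[1:6:3] selects indices [1, 4] (1->'l', 4->'u'), giving 'lu'.

'lu'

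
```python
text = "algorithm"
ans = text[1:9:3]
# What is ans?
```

text has length 9. The slice text[1:9:3] selects indices [1, 4, 7] (1->'l', 4->'r', 7->'h'), giving 'lrh'.

'lrh'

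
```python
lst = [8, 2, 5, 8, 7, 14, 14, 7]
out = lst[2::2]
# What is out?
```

lst has length 8. The slice lst[2::2] selects indices [2, 4, 6] (2->5, 4->7, 6->14), giving [5, 7, 14].

[5, 7, 14]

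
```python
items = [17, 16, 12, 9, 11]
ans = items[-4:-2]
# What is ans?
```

items has length 5. The slice items[-4:-2] selects indices [1, 2] (1->16, 2->12), giving [16, 12].

[16, 12]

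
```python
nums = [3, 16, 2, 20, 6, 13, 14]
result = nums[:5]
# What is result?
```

nums has length 7. The slice nums[:5] selects indices [0, 1, 2, 3, 4] (0->3, 1->16, 2->2, 3->20, 4->6), giving [3, 16, 2, 20, 6].

[3, 16, 2, 20, 6]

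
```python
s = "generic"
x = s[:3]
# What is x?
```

s has length 7. The slice s[:3] selects indices [0, 1, 2] (0->'g', 1->'e', 2->'n'), giving 'gen'.

'gen'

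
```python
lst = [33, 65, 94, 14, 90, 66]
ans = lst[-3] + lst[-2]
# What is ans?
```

lst has length 6. Negative index -3 maps to positive index 6 + (-3) = 3. lst[3] = 14.
lst has length 6. Negative index -2 maps to positive index 6 + (-2) = 4. lst[4] = 90.
Sum: 14 + 90 = 104.

104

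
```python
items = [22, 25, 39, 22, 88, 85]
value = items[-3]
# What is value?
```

items has length 6. Negative index -3 maps to positive index 6 + (-3) = 3. items[3] = 22.

22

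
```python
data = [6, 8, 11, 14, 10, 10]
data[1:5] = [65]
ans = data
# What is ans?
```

data starts as [6, 8, 11, 14, 10, 10] (length 6). The slice data[1:5] covers indices [1, 2, 3, 4] with values [8, 11, 14, 10]. Replacing that slice with [65] (different length) produces [6, 65, 10].

[6, 65, 10]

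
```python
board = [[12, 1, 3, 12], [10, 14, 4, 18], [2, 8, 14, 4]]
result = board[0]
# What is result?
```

board has 3 rows. Row 0 is [12, 1, 3, 12].

[12, 1, 3, 12]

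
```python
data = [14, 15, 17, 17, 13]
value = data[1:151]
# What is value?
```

data has length 5. The slice data[1:151] selects indices [1, 2, 3, 4] (1->15, 2->17, 3->17, 4->13), giving [15, 17, 17, 13].

[15, 17, 17, 13]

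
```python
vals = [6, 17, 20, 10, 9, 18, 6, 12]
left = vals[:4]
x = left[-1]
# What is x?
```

vals has length 8. The slice vals[:4] selects indices [0, 1, 2, 3] (0->6, 1->17, 2->20, 3->10), giving [6, 17, 20, 10]. So left = [6, 17, 20, 10]. Then left[-1] = 10.

10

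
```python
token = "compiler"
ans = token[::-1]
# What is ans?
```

token has length 8. The slice token[::-1] selects indices [7, 6, 5, 4, 3, 2, 1, 0] (7->'r', 6->'e', 5->'l', 4->'i', 3->'p', 2->'m', 1->'o', 0->'c'), giving 'relipmoc'.

'relipmoc'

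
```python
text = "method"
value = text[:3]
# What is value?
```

text has length 6. The slice text[:3] selects indices [0, 1, 2] (0->'m', 1->'e', 2->'t'), giving 'met'.

'met'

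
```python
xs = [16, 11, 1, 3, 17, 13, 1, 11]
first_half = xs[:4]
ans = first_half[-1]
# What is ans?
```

xs has length 8. The slice xs[:4] selects indices [0, 1, 2, 3] (0->16, 1->11, 2->1, 3->3), giving [16, 11, 1, 3]. So first_half = [16, 11, 1, 3]. Then first_half[-1] = 3.

3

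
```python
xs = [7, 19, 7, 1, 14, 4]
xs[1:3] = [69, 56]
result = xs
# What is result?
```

xs starts as [7, 19, 7, 1, 14, 4] (length 6). The slice xs[1:3] covers indices [1, 2] with values [19, 7]. Replacing that slice with [69, 56] (same length) produces [7, 69, 56, 1, 14, 4].

[7, 69, 56, 1, 14, 4]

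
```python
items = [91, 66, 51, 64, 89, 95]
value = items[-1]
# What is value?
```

items has length 6. Negative index -1 maps to positive index 6 + (-1) = 5. items[5] = 95.

95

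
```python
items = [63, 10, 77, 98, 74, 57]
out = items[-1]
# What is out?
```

items has length 6. Negative index -1 maps to positive index 6 + (-1) = 5. items[5] = 57.

57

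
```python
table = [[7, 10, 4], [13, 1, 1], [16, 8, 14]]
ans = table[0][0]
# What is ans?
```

table[0] = [7, 10, 4]. Taking column 0 of that row yields 7.

7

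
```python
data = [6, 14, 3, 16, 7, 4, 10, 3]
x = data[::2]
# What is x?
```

data has length 8. The slice data[::2] selects indices [0, 2, 4, 6] (0->6, 2->3, 4->7, 6->10), giving [6, 3, 7, 10].

[6, 3, 7, 10]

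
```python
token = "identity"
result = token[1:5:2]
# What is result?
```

token has length 8. The slice token[1:5:2] selects indices [1, 3] (1->'d', 3->'n'), giving 'dn'.

'dn'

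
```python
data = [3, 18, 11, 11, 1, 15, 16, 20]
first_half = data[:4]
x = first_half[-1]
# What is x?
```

data has length 8. The slice data[:4] selects indices [0, 1, 2, 3] (0->3, 1->18, 2->11, 3->11), giving [3, 18, 11, 11]. So first_half = [3, 18, 11, 11]. Then first_half[-1] = 11.

11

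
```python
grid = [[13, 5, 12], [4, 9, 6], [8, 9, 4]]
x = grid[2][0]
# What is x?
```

grid[2] = [8, 9, 4]. Taking column 0 of that row yields 8.

8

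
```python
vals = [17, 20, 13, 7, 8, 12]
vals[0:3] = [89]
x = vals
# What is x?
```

vals starts as [17, 20, 13, 7, 8, 12] (length 6). The slice vals[0:3] covers indices [0, 1, 2] with values [17, 20, 13]. Replacing that slice with [89] (different length) produces [89, 7, 8, 12].

[89, 7, 8, 12]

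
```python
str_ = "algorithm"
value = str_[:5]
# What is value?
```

str_ has length 9. The slice str_[:5] selects indices [0, 1, 2, 3, 4] (0->'a', 1->'l', 2->'g', 3->'o', 4->'r'), giving 'algor'.

'algor'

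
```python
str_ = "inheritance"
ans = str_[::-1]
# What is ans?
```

str_ has length 11. The slice str_[::-1] selects indices [10, 9, 8, 7, 6, 5, 4, 3, 2, 1, 0] (10->'e', 9->'c', 8->'n', 7->'a', 6->'t', 5->'i', 4->'r', 3->'e', 2->'h', 1->'n', 0->'i'), giving 'ecnatirehni'.

'ecnatirehni'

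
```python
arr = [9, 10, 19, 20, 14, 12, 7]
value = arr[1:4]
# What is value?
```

arr has length 7. The slice arr[1:4] selects indices [1, 2, 3] (1->10, 2->19, 3->20), giving [10, 19, 20].

[10, 19, 20]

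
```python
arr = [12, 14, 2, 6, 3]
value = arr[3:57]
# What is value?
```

arr has length 5. The slice arr[3:57] selects indices [3, 4] (3->6, 4->3), giving [6, 3].

[6, 3]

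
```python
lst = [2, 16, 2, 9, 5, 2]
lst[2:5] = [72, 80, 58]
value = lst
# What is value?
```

lst starts as [2, 16, 2, 9, 5, 2] (length 6). The slice lst[2:5] covers indices [2, 3, 4] with values [2, 9, 5]. Replacing that slice with [72, 80, 58] (same length) produces [2, 16, 72, 80, 58, 2].

[2, 16, 72, 80, 58, 2]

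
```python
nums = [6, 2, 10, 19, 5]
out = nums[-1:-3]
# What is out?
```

nums has length 5. The slice nums[-1:-3] resolves to an empty index range, so the result is [].

[]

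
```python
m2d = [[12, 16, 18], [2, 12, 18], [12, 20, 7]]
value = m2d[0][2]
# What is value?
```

m2d[0] = [12, 16, 18]. Taking column 2 of that row yields 18.

18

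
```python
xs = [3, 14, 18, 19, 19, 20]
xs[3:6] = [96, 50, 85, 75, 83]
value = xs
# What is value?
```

xs starts as [3, 14, 18, 19, 19, 20] (length 6). The slice xs[3:6] covers indices [3, 4, 5] with values [19, 19, 20]. Replacing that slice with [96, 50, 85, 75, 83] (different length) produces [3, 14, 18, 96, 50, 85, 75, 83].

[3, 14, 18, 96, 50, 85, 75, 83]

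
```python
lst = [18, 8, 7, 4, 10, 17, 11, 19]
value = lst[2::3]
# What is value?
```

lst has length 8. The slice lst[2::3] selects indices [2, 5] (2->7, 5->17), giving [7, 17].

[7, 17]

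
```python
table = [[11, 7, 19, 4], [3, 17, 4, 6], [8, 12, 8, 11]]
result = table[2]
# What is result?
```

table has 3 rows. Row 2 is [8, 12, 8, 11].

[8, 12, 8, 11]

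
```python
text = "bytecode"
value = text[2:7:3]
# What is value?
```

text has length 8. The slice text[2:7:3] selects indices [2, 5] (2->'t', 5->'o'), giving 'to'.

'to'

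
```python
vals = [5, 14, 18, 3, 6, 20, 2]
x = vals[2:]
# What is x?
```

vals has length 7. The slice vals[2:] selects indices [2, 3, 4, 5, 6] (2->18, 3->3, 4->6, 5->20, 6->2), giving [18, 3, 6, 20, 2].

[18, 3, 6, 20, 2]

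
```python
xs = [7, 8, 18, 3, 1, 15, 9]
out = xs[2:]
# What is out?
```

xs has length 7. The slice xs[2:] selects indices [2, 3, 4, 5, 6] (2->18, 3->3, 4->1, 5->15, 6->9), giving [18, 3, 1, 15, 9].

[18, 3, 1, 15, 9]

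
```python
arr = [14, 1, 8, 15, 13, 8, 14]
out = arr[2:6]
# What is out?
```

arr has length 7. The slice arr[2:6] selects indices [2, 3, 4, 5] (2->8, 3->15, 4->13, 5->8), giving [8, 15, 13, 8].

[8, 15, 13, 8]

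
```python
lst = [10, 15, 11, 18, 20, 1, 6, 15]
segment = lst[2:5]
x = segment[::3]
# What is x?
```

lst has length 8. The slice lst[2:5] selects indices [2, 3, 4] (2->11, 3->18, 4->20), giving [11, 18, 20]. So segment = [11, 18, 20]. segment has length 3. The slice segment[::3] selects indices [0] (0->11), giving [11].

[11]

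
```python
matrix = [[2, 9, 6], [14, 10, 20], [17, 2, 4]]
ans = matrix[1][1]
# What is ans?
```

matrix[1] = [14, 10, 20]. Taking column 1 of that row yields 10.

10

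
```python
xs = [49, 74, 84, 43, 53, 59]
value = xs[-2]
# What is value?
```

xs has length 6. Negative index -2 maps to positive index 6 + (-2) = 4. xs[4] = 53.

53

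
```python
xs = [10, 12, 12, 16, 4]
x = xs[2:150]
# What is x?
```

xs has length 5. The slice xs[2:150] selects indices [2, 3, 4] (2->12, 3->16, 4->4), giving [12, 16, 4].

[12, 16, 4]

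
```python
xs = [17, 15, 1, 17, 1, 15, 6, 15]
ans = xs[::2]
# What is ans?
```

xs has length 8. The slice xs[::2] selects indices [0, 2, 4, 6] (0->17, 2->1, 4->1, 6->6), giving [17, 1, 1, 6].

[17, 1, 1, 6]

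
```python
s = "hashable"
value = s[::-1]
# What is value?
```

s has length 8. The slice s[::-1] selects indices [7, 6, 5, 4, 3, 2, 1, 0] (7->'e', 6->'l', 5->'b', 4->'a', 3->'h', 2->'s', 1->'a', 0->'h'), giving 'elbahsah'.

'elbahsah'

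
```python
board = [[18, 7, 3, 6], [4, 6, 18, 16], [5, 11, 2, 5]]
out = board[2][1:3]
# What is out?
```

board[2] = [5, 11, 2, 5]. board[2] has length 4. The slice board[2][1:3] selects indices [1, 2] (1->11, 2->2), giving [11, 2].

[11, 2]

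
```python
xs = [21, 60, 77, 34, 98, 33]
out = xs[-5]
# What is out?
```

xs has length 6. Negative index -5 maps to positive index 6 + (-5) = 1. xs[1] = 60.

60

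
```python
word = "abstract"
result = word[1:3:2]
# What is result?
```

word has length 8. The slice word[1:3:2] selects indices [1] (1->'b'), giving 'b'.

'b'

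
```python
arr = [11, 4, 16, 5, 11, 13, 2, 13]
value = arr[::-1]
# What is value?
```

arr has length 8. The slice arr[::-1] selects indices [7, 6, 5, 4, 3, 2, 1, 0] (7->13, 6->2, 5->13, 4->11, 3->5, 2->16, 1->4, 0->11), giving [13, 2, 13, 11, 5, 16, 4, 11].

[13, 2, 13, 11, 5, 16, 4, 11]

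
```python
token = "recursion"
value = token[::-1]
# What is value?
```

token has length 9. The slice token[::-1] selects indices [8, 7, 6, 5, 4, 3, 2, 1, 0] (8->'n', 7->'o', 6->'i', 5->'s', 4->'r', 3->'u', 2->'c', 1->'e', 0->'r'), giving 'noisrucer'.

'noisrucer'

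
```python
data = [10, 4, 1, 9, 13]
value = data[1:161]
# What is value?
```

data has length 5. The slice data[1:161] selects indices [1, 2, 3, 4] (1->4, 2->1, 3->9, 4->13), giving [4, 1, 9, 13].

[4, 1, 9, 13]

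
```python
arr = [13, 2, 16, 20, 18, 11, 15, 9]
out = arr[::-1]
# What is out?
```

arr has length 8. The slice arr[::-1] selects indices [7, 6, 5, 4, 3, 2, 1, 0] (7->9, 6->15, 5->11, 4->18, 3->20, 2->16, 1->2, 0->13), giving [9, 15, 11, 18, 20, 16, 2, 13].

[9, 15, 11, 18, 20, 16, 2, 13]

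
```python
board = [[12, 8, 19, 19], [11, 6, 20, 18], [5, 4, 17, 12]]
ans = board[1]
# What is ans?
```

board has 3 rows. Row 1 is [11, 6, 20, 18].

[11, 6, 20, 18]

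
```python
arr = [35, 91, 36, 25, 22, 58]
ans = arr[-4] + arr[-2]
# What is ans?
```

arr has length 6. Negative index -4 maps to positive index 6 + (-4) = 2. arr[2] = 36.
arr has length 6. Negative index -2 maps to positive index 6 + (-2) = 4. arr[4] = 22.
Sum: 36 + 22 = 58.

58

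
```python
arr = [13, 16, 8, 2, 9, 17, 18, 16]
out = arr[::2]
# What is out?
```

arr has length 8. The slice arr[::2] selects indices [0, 2, 4, 6] (0->13, 2->8, 4->9, 6->18), giving [13, 8, 9, 18].

[13, 8, 9, 18]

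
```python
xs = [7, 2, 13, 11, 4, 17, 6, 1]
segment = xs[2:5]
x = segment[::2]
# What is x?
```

xs has length 8. The slice xs[2:5] selects indices [2, 3, 4] (2->13, 3->11, 4->4), giving [13, 11, 4]. So segment = [13, 11, 4]. segment has length 3. The slice segment[::2] selects indices [0, 2] (0->13, 2->4), giving [13, 4].

[13, 4]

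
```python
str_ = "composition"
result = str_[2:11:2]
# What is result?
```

str_ has length 11. The slice str_[2:11:2] selects indices [2, 4, 6, 8, 10] (2->'m', 4->'o', 6->'i', 8->'i', 10->'n'), giving 'moiin'.

'moiin'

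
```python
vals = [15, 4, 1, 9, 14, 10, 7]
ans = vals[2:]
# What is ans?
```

vals has length 7. The slice vals[2:] selects indices [2, 3, 4, 5, 6] (2->1, 3->9, 4->14, 5->10, 6->7), giving [1, 9, 14, 10, 7].

[1, 9, 14, 10, 7]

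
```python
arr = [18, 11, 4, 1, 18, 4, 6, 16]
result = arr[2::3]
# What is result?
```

arr has length 8. The slice arr[2::3] selects indices [2, 5] (2->4, 5->4), giving [4, 4].

[4, 4]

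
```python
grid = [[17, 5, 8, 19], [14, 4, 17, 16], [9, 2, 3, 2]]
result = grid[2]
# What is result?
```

grid has 3 rows. Row 2 is [9, 2, 3, 2].

[9, 2, 3, 2]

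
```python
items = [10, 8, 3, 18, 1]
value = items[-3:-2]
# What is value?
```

items has length 5. The slice items[-3:-2] selects indices [2] (2->3), giving [3].

[3]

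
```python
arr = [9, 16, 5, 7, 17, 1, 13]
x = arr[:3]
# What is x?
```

arr has length 7. The slice arr[:3] selects indices [0, 1, 2] (0->9, 1->16, 2->5), giving [9, 16, 5].

[9, 16, 5]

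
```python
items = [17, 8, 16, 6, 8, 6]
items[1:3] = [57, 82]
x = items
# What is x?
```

items starts as [17, 8, 16, 6, 8, 6] (length 6). The slice items[1:3] covers indices [1, 2] with values [8, 16]. Replacing that slice with [57, 82] (same length) produces [17, 57, 82, 6, 8, 6].

[17, 57, 82, 6, 8, 6]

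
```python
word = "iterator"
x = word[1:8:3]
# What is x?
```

word has length 8. The slice word[1:8:3] selects indices [1, 4, 7] (1->'t', 4->'a', 7->'r'), giving 'tar'.

'tar'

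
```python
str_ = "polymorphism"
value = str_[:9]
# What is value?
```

str_ has length 12. The slice str_[:9] selects indices [0, 1, 2, 3, 4, 5, 6, 7, 8] (0->'p', 1->'o', 2->'l', 3->'y', 4->'m', 5->'o', 6->'r', 7->'p', 8->'h'), giving 'polymorph'.

'polymorph'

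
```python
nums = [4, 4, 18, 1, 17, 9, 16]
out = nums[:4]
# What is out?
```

nums has length 7. The slice nums[:4] selects indices [0, 1, 2, 3] (0->4, 1->4, 2->18, 3->1), giving [4, 4, 18, 1].

[4, 4, 18, 1]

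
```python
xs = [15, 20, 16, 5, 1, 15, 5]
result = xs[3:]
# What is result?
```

xs has length 7. The slice xs[3:] selects indices [3, 4, 5, 6] (3->5, 4->1, 5->15, 6->5), giving [5, 1, 15, 5].

[5, 1, 15, 5]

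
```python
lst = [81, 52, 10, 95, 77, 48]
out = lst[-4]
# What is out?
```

lst has length 6. Negative index -4 maps to positive index 6 + (-4) = 2. lst[2] = 10.

10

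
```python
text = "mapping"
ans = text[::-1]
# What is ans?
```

text has length 7. The slice text[::-1] selects indices [6, 5, 4, 3, 2, 1, 0] (6->'g', 5->'n', 4->'i', 3->'p', 2->'p', 1->'a', 0->'m'), giving 'gnippam'.

'gnippam'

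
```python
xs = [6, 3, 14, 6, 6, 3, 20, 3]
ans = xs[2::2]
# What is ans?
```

xs has length 8. The slice xs[2::2] selects indices [2, 4, 6] (2->14, 4->6, 6->20), giving [14, 6, 20].

[14, 6, 20]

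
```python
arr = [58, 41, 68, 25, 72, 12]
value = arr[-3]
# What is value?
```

arr has length 6. Negative index -3 maps to positive index 6 + (-3) = 3. arr[3] = 25.

25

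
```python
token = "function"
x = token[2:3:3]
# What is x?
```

token has length 8. The slice token[2:3:3] selects indices [2] (2->'n'), giving 'n'.

'n'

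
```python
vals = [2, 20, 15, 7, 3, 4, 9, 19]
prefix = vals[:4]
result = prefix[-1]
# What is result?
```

vals has length 8. The slice vals[:4] selects indices [0, 1, 2, 3] (0->2, 1->20, 2->15, 3->7), giving [2, 20, 15, 7]. So prefix = [2, 20, 15, 7]. Then prefix[-1] = 7.

7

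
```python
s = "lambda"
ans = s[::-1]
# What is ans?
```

s has length 6. The slice s[::-1] selects indices [5, 4, 3, 2, 1, 0] (5->'a', 4->'d', 3->'b', 2->'m', 1->'a', 0->'l'), giving 'adbmal'.

'adbmal'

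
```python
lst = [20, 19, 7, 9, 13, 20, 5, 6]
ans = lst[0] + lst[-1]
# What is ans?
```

lst has length 8. lst[0] = 20.
lst has length 8. Negative index -1 maps to positive index 8 + (-1) = 7. lst[7] = 6.
Sum: 20 + 6 = 26.

26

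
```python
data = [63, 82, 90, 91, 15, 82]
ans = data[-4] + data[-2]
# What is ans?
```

data has length 6. Negative index -4 maps to positive index 6 + (-4) = 2. data[2] = 90.
data has length 6. Negative index -2 maps to positive index 6 + (-2) = 4. data[4] = 15.
Sum: 90 + 15 = 105.

105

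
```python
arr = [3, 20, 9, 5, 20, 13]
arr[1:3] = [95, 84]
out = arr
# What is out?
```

arr starts as [3, 20, 9, 5, 20, 13] (length 6). The slice arr[1:3] covers indices [1, 2] with values [20, 9]. Replacing that slice with [95, 84] (same length) produces [3, 95, 84, 5, 20, 13].

[3, 95, 84, 5, 20, 13]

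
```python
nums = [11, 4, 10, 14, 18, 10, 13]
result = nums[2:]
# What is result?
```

nums has length 7. The slice nums[2:] selects indices [2, 3, 4, 5, 6] (2->10, 3->14, 4->18, 5->10, 6->13), giving [10, 14, 18, 10, 13].

[10, 14, 18, 10, 13]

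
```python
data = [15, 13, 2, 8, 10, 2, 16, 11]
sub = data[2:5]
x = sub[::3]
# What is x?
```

data has length 8. The slice data[2:5] selects indices [2, 3, 4] (2->2, 3->8, 4->10), giving [2, 8, 10]. So sub = [2, 8, 10]. sub has length 3. The slice sub[::3] selects indices [0] (0->2), giving [2].

[2]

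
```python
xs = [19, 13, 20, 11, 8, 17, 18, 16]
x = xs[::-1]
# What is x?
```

xs has length 8. The slice xs[::-1] selects indices [7, 6, 5, 4, 3, 2, 1, 0] (7->16, 6->18, 5->17, 4->8, 3->11, 2->20, 1->13, 0->19), giving [16, 18, 17, 8, 11, 20, 13, 19].

[16, 18, 17, 8, 11, 20, 13, 19]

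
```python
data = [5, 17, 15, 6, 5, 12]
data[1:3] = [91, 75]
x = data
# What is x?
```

data starts as [5, 17, 15, 6, 5, 12] (length 6). The slice data[1:3] covers indices [1, 2] with values [17, 15]. Replacing that slice with [91, 75] (same length) produces [5, 91, 75, 6, 5, 12].

[5, 91, 75, 6, 5, 12]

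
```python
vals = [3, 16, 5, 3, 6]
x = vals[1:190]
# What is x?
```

vals has length 5. The slice vals[1:190] selects indices [1, 2, 3, 4] (1->16, 2->5, 3->3, 4->6), giving [16, 5, 3, 6].

[16, 5, 3, 6]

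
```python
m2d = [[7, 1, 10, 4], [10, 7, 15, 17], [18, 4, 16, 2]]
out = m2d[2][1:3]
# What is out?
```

m2d[2] = [18, 4, 16, 2]. m2d[2] has length 4. The slice m2d[2][1:3] selects indices [1, 2] (1->4, 2->16), giving [4, 16].

[4, 16]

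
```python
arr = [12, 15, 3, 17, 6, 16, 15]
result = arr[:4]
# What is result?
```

arr has length 7. The slice arr[:4] selects indices [0, 1, 2, 3] (0->12, 1->15, 2->3, 3->17), giving [12, 15, 3, 17].

[12, 15, 3, 17]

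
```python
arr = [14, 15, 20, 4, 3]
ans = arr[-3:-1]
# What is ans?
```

arr has length 5. The slice arr[-3:-1] selects indices [2, 3] (2->20, 3->4), giving [20, 4].

[20, 4]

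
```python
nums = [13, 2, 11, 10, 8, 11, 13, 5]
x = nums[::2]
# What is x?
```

nums has length 8. The slice nums[::2] selects indices [0, 2, 4, 6] (0->13, 2->11, 4->8, 6->13), giving [13, 11, 8, 13].

[13, 11, 8, 13]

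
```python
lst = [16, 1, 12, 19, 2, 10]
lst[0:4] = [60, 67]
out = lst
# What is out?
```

lst starts as [16, 1, 12, 19, 2, 10] (length 6). The slice lst[0:4] covers indices [0, 1, 2, 3] with values [16, 1, 12, 19]. Replacing that slice with [60, 67] (different length) produces [60, 67, 2, 10].

[60, 67, 2, 10]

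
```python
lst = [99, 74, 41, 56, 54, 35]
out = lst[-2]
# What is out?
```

lst has length 6. Negative index -2 maps to positive index 6 + (-2) = 4. lst[4] = 54.

54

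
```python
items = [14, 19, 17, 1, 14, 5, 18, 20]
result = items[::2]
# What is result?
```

items has length 8. The slice items[::2] selects indices [0, 2, 4, 6] (0->14, 2->17, 4->14, 6->18), giving [14, 17, 14, 18].

[14, 17, 14, 18]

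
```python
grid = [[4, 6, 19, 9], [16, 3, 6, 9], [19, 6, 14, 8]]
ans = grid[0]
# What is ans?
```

grid has 3 rows. Row 0 is [4, 6, 19, 9].

[4, 6, 19, 9]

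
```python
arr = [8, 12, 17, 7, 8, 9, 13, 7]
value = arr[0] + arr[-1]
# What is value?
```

arr has length 8. arr[0] = 8.
arr has length 8. Negative index -1 maps to positive index 8 + (-1) = 7. arr[7] = 7.
Sum: 8 + 7 = 15.

15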